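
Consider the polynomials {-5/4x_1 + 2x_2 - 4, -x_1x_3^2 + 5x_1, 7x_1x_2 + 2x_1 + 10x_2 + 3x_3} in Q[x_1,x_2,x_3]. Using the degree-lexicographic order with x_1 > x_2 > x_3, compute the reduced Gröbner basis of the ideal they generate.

G = {x_2x_3^2 - 2x_3^2 - 5x_2 + 10, x_3^3 + 20/3x_3^2 - 5x_3 - 100/3, x_2^2 - 23/28x_2 + 15/56x_3 - 4/7, x_1 - 8/5x_2 + 16/5}

f_1 = -5/4x_1 + 2x_2 - 4, LT = x_1.
f_2 = -x_1x_3^2 + 5x_1, LT = x_1x_3^2.
f_3 = 7x_1x_2 + 2x_1 + 10x_2 + 3x_3, LT = x_1x_2.

S(f_1,f_2): lcm = x_1x_3^2. S = -8/5x_2x_3^2 + 16/5x_3^2 + 5x_1.
  leading term x_2x_3^2: no divisor's leading term divides it; move -8/5x_2x_3^2 to the remainder.
  leading term x_3^2: no divisor's leading term divides it; move 16/5x_3^2 to the remainder.
  leading term x_1: subtract (-4)·f_1 from 5x_1 → 8x_2 - 16
  leading term x_2: no divisor's leading term divides it; move 8x_2 to the remainder.
  leading term 1: no divisor's leading term divides it; move -16 to the remainder.
  remainder -8/5x_2x_3^2 + 16/5x_3^2 + 8x_2 - 16 ≠ 0; add g_4 = -8/5x_2x_3^2 + 16/5x_3^2 + 8x_2 - 16 to the basis.

S(f_1,f_3): lcm = x_1x_2. S = -8/5x_2^2 - 2/7x_1 + 62/35x_2 - 3/7x_3.
  leading term x_2^2: no divisor's leading term divides it; move -8/5x_2^2 to the remainder.
  leading term x_1: subtract (8/35)·f_1 from -2/7x_1 + 62/35x_2 - 3/7x_3 → 46/35x_2 - 3/7x_3 + 32/35
  leading term x_2: no divisor's leading term divides it; move 46/35x_2 to the remainder.
  leading term x_3: no divisor's leading term divides it; move -3/7x_3 to the remainder.
  leading term 1: no divisor's leading term divides it; move 32/35 to the remainder.
  remainder -8/5x_2^2 + 46/35x_2 - 3/7x_3 + 32/35 ≠ 0; add g_5 = -8/5x_2^2 + 46/35x_2 - 3/7x_3 + 32/35 to the basis.

S(f_2,f_3): lcm = x_1x_2x_3^2. S = -2/7x_1x_3^2 - 10/7x_2x_3^2 - 3/7x_3^3 - 5x_1x_2.
  leading term x_1x_3^2: subtract (8/35x_3^2)·f_1 from -2/7x_1x_3^2 - 10/7x_2x_3^2 - 3/7x_3^3 - 5x_1x_2 → -66/35x_2x_3^2 - 3/7x_3^3 - 5x_1x_2 + 32/35x_3^2
  leading term x_2x_3^2: subtract (33/28)·g_4 from -66/35x_2x_3^2 - 3/7x_3^3 - 5x_1x_2 + 32/35x_3^2 → -3/7x_3^3 - 5x_1x_2 - 20/7x_3^2 - 66/7x_2 + 132/7
  leading term x_3^3: no divisor's leading term divides it; move -3/7x_3^3 to the remainder.
  leading term x_1x_2: subtract (4x_2)·f_1 from -5x_1x_2 - 20/7x_3^2 - 66/7x_2 + 132/7 → -8x_2^2 - 20/7x_3^2 + 46/7x_2 + 132/7
  leading term x_2^2: subtract (5)·g_5 from -8x_2^2 - 20/7x_3^2 + 46/7x_2 + 132/7 → -20/7x_3^2 + 15/7x_3 + 100/7
  leading term x_3^2: no divisor's leading term divides it; move -20/7x_3^2 to the remainder.
  leading term x_3: no divisor's leading term divides it; move 15/7x_3 to the remainder.
  leading term 1: no divisor's leading term divides it; move 100/7 to the remainder.
  remainder -3/7x_3^3 - 20/7x_3^2 + 15/7x_3 + 100/7 ≠ 0; add g_6 = -3/7x_3^3 - 20/7x_3^2 + 15/7x_3 + 100/7 to the basis.

The other S-polynomials (S(f_1,g_4), S(f_2,g_4), S(f_3,g_4), S(f_1,g_5), S(f_2,g_5), S(f_3,g_5), S(g_4,g_5), S(f_1,g_6), S(f_2,g_6), S(f_3,g_6), S(g_4,g_6), S(g_5,g_6)) all reduce to 0 modulo the current basis, so we have a Gröbner basis.
Inter-reduce: drop elements whose leading term is divisible by another's, tail-reduce, and make monic.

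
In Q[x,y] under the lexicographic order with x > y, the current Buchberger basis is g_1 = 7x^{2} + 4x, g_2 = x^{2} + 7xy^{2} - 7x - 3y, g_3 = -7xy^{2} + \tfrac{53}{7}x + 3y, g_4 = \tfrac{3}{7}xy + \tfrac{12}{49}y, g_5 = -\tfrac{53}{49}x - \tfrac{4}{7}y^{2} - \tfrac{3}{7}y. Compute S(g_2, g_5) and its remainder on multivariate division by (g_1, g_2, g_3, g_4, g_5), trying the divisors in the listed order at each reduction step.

S(g_2, g_5) = \tfrac{343}{53}xy^{2} - \tfrac{21}{53}xy - 7x - 3y; remainder on division = 0.

lcm(LM(g_2), LM(g_5)) = x^{2}.
S = (lcm/LT(g_2))·g_2 − (lcm/LT(g_5))·g_5 = \tfrac{343}{53}xy^{2} - \tfrac{21}{53}xy - 7x - 3y.
Reduce S modulo (g_1, g_2, g_3, g_4, g_5) in that order:
  leading term xy^{2}: subtract (-\tfrac{49}{53})·g_3 from \tfrac{343}{53}xy^{2} - \tfrac{21}{53}xy - 7x - 3y → -\tfrac{21}{53}xy - \tfrac{12}{53}y
  leading term xy: subtract (-\tfrac{49}{53})·g_4 from -\tfrac{21}{53}xy - \tfrac{12}{53}y → 0
The remainder is 0, so this S-polynomial contributes no new basis element.
An S-polynomial is built so that the two leading terms cancel; whether anything survives reduction is exactly the Gröbner-basis criterion.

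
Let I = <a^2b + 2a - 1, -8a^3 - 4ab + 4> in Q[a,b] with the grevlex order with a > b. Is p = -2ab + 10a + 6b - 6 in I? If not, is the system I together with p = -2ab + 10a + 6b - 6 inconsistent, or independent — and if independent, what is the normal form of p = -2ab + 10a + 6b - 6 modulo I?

-2ab + 10a + 6b - 6 is independent of I; its normal form modulo I is -b^2 + 12a + 7b - 4.

First compute the reduced Gröbner basis of I by Buchberger's algorithm.
f_1 = a^2b + 2a - 1, LT = a^2b.
f_2 = -8a^3 - 4ab + 4, LT = a^3.

S(f_1,f_2): lcm = a^3b. S = -1/2ab^2 + 2a^2 - a + 1/2b.
  reduce S modulo (f_1, f_2):
  remainder -1/2ab^2 + 2a^2 - a + 1/2b ≠ 0; add h_3 = -1/2ab^2 + 2a^2 - a + 1/2b to the basis.

S(f_1,h_3): lcm = a^2b^2. S = 4a^3 - 2a^2 + 3ab - b.
  reduce S modulo (f_1, f_2, h_3):
  remainder -2a^2 + ab - b + 2 ≠ 0; add h_4 = -2a^2 + ab - b + 2 to the basis.

S(f_1,h_4): lcm = a^2b. S = 1/2ab^2 - 1/2b^2 + 2a + b - 1.
  reduce S modulo (f_1, f_2, h_3, h_4):
  remainder ab - 1/2b^2 + a + 1/2b + 1 ≠ 0; add h_5 = ab - 1/2b^2 + a + 1/2b + 1 to the basis.

S(h_3,h_4): lcm = a^2b^2. S = 1/2ab^3 - 4a^3 - 1/2b^3 + 2a^2 - ab + b^2.
  reduce S modulo (f_1, f_2, h_3, h_4, h_5):
  remainder -1/2b^3 + 2b^2 - 5a - 3/2b + 1 ≠ 0; add h_6 = -1/2b^3 + 2b^2 - 5a - 3/2b + 1 to the basis.

The other S-polynomials (S(f_2,h_3), S(f_2,h_4), S(f_1,h_5), S(f_2,h_5), S(h_3,h_5), S(h_4,h_5), S(f_1,h_6), S(f_2,h_6), S(h_3,h_6), S(h_4,h_6), S(h_5,h_6)) all reduce to 0 modulo the current basis, so we have a Gröbner basis.
Inter-reduce: drop elements whose leading term is divisible by another's, tail-reduce, and make monic.
Reduced Gröbner basis: {b^3 - 4b^2 + 10a + 3b - 2, a^2 - 1/4b^2 + 1/2a + 3/4b - 1/2, ab - 1/2b^2 + a + 1/2b + 1}.
Label its elements g_1 = b^3 - 4b^2 + 10a + 3b - 2, g_2 = a^2 - 1/4b^2 + 1/2a + 3/4b - 1/2, g_3 = ab - 1/2b^2 + a + 1/2b + 1.

Reduce p = -2ab + 10a + 6b - 6 modulo G:
  leading term ab: subtract (-2)·g_3 from -2ab + 10a + 6b - 6 → -b^2 + 12a + 7b - 4
  leading term b^2: no divisor's leading term divides it; move -b^2 to the remainder.
  leading term a: no divisor's leading term divides it; move 12a to the remainder.
  leading term b: no divisor's leading term divides it; move 7b to the remainder.
  leading term 1: no divisor's leading term divides it; move -4 to the remainder.
  normal form = -b^2 + 12a + 7b - 4.
The normal form is nonzero, so p ∉ I. Since p minus its normal form lies in I, I + (p) = I + (r) where r = -b^2 + 12a + 7b - 4; decide whether this ideal is the whole ring.
Run Buchberger on G together with r (pairs among the g_i already reduce to 0 since G is a Gröbner basis):
g_1 = b^3 - 4b^2 + 10a + 3b - 2, LT = b^3.
g_2 = a^2 - 1/4b^2 + 1/2a + 3/4b - 1/2, LT = a^2.
g_3 = ab - 1/2b^2 + a + 1/2b + 1, LT = ab.
r = -b^2 + 12a + 7b - 4, LT = b^2.

S(g_1,r): lcm = b^3. S = 12ab + 3b^2 + 10a - b - 2.
  reduce S modulo (g_1, g_2, g_3, r):
  remainder 106a + 56b - 50 ≠ 0; add m_5 = 106a + 56b - 50 to the basis.

S(g_2,m_5): lcm = a^2. S = -28/53ab - 1/4b^2 + 103/106a + 3/4b - 1/2.
  reduce S modulo (g_1, g_2, g_3, r, m_5):
  remainder -331/2809b - 331/2809 ≠ 0; add m_6 = -331/2809b - 331/2809 to the basis.

The other S-polynomials (S(g_1,g_2), S(g_1,g_3), S(g_2,g_3), S(g_2,r), S(g_3,r), S(g_1,m_5), S(g_3,m_5), S(r,m_5), S(g_1,m_6), S(g_2,m_6), S(g_3,m_6), S(r,m_6), S(m_5,m_6)) all reduce to 0 modulo the current basis, so we have a Gröbner basis.
Inter-reduce: drop elements whose leading term is divisible by another's, tail-reduce, and make monic.
Reduced Gröbner basis: {a - 1, b + 1}.
The reduced Gröbner basis of I + (p) is {a - 1, b + 1} ≠ {1}, a proper ideal, so the enlarged system stays consistent: p is independent of I, with normal form -b^2 + 12a + 7b - 4.

The remainder on division by a Gröbner basis is unique — it is the normal form.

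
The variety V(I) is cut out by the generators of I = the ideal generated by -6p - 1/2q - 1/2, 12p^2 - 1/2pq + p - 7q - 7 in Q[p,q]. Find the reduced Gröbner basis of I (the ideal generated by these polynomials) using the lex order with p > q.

G = {p + 1/12q + 1/12, q^2 - 55q - 56}

f_1 = -6p - 1/2q - 1/2, LT = p.
f_2 = 12p^2 - 1/2pq + p - 7q - 7, LT = p^2.

S(f_1,f_2): lcm = p^2. S = 1/8pq + 7/12q + 7/12.
  leading term pq: subtract (-1/48q)·f_1 from 1/8pq + 7/12q + 7/12 → -1/96q^2 + 55/96q + 7/12
  leading term q^2: no divisor's leading term divides it; move -1/96q^2 to the remainder.
  leading term q: no divisor's leading term divides it; move 55/96q to the remainder.
  leading term 1: no divisor's leading term divides it; move 7/12 to the remainder.
  remainder -1/96q^2 + 55/96q + 7/12 ≠ 0; add g_3 = -1/96q^2 + 55/96q + 7/12 to the basis.

S(f_1,g_3): leading monomials are coprime, so the S-polynomial reduces to 0 (Buchberger's first criterion).
S(f_2,g_3): leading monomials are coprime, so the S-polynomial reduces to 0 (Buchberger's first criterion).
Every S-polynomial of the final basis reduces to 0, so we have a Gröbner basis.
Inter-reduce: drop elements whose leading term is divisible by another's, tail-reduce, and make monic.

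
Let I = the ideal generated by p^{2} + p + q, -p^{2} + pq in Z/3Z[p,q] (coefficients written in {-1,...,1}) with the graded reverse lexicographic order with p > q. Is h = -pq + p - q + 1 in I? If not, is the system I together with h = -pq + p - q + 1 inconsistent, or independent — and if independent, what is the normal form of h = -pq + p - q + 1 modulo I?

First compute the reduced Gröbner basis of I by Buchberger's algorithm.
f_1 = p^{2} + p + q, LT = p^{2}.
f_2 = -p^{2} + pq, LT = p^{2}.

S(f_1,f_2): lcm = p^{2}. S = pq + p + q.
  leading term pq: no divisor's leading term divides it; move pq to the remainder.
  leading term p: no divisor's leading term divides it; move p to the remainder.
  leading term q: no divisor's leading term divides it; move q to the remainder.
  remainder pq + p + q ≠ 0; add k_3 = pq + p + q to the basis.

S(f_1,k_3): lcm = p^{2}q. S = -p^{2} + q^{2}.
  leading term p^{2}: subtract (-1)·f_1 from -p^{2} + q^{2} → q^{2} + p + q
  leading term q^{2}: no divisor's leading term divides it; move q^{2} to the remainder.
  leading term p: no divisor's leading term divides it; move p to the remainder.
  leading term q: no divisor's leading term divides it; move q to the remainder.
  remainder q^{2} + p + q ≠ 0; add k_4 = q^{2} + p + q to the basis.

S(f_2,k_3): lcm = p^{2}q. S = -pq^{2} - p^{2} - pq.
  leading term pq^{2}: subtract (-q)·k_3 from -pq^{2} - p^{2} - pq → -p^{2} + q^{2}
  leading term p^{2}: subtract (-1)·f_1 from -p^{2} + q^{2} → q^{2} + p + q
  leading term q^{2}: subtract (1)·k_4 from q^{2} + p + q → 0
  remainder 0.

S(f_1,k_4): leading monomials are coprime, so the S-polynomial reduces to 0 (Buchberger's first criterion).
S(f_2,k_4): leading monomials are coprime, so the S-polynomial reduces to 0 (Buchberger's first criterion).
S(k_3,k_4): lcm = pq^{2}. S = -p^{2} + q^{2}.
  leading term p^{2}: subtract (-1)·f_1 from -p^{2} + q^{2} → q^{2} + p + q
  leading term q^{2}: subtract (1)·k_4 from q^{2} + p + q → 0
  remainder 0.

Every S-polynomial of the final basis reduces to 0, so we have a Gröbner basis.
Inter-reduce: drop elements whose leading term is divisible by another's, tail-reduce, and make monic.
Reduced Gröbner basis: {p^{2} + p + q, pq + p + q, q^{2} + p + q}.
Label its elements g_1 = p^{2} + p + q, g_2 = pq + p + q, g_3 = q^{2} + p + q.

Reduce h = -pq + p - q + 1 modulo G:
  leading term pq: subtract (-1)·g_2 from -pq + p - q + 1 → -p + 1
  leading term p: no divisor's leading term divides it; move -p to the remainder.
  leading term 1: no divisor's leading term divides it; move 1 to the remainder.
  normal form = -p + 1.
The normal form is nonzero, so h ∉ I. Since h minus its normal form lies in I, I + (h) = I + (r) where r = -p + 1; decide whether this ideal is the whole ring.
Run Buchberger on G together with r (pairs among the g_i already reduce to 0 since G is a Gröbner basis):
g_1 = p^{2} + p + q, LT = p^{2}.
g_2 = pq + p + q, LT = pq.
g_3 = q^{2} + p + q, LT = q^{2}.
r = -p + 1, LT = p.

S(g_1,g_2): lcm = p^{2}q. S = -p^{2} + q^{2}.
  leading term p^{2}: subtract (-1)·g_1 from -p^{2} + q^{2} → q^{2} + p + q
  leading term q^{2}: subtract (1)·g_3 from q^{2} + p + q → 0
  remainder 0.

S(g_1,g_3): leading monomials are coprime, so the S-polynomial reduces to 0 (Buchberger's first criterion).
S(g_1,r): lcm = p^{2}. S = -p + q.
  leading term p: subtract (1)·r from -p + q → q - 1
  leading term q: no divisor's leading term divides it; move q to the remainder.
  leading term 1: no divisor's leading term divides it; move -1 to the remainder.
  remainder q - 1 ≠ 0; add m_5 = q - 1 to the basis.

S(g_2,g_3): lcm = pq^{2}. S = -p^{2} + q^{2}.
  leading term p^{2}: subtract (-1)·g_1 from -p^{2} + q^{2} → q^{2} + p + q
  leading term q^{2}: subtract (1)·g_3 from q^{2} + p + q → 0
  remainder 0.

S(g_2,r): lcm = pq. S = p - q.
  leading term p: subtract (-1)·r from p - q → -q + 1
  leading term q: subtract (-1)·m_5 from -q + 1 → 0
  remainder 0.

S(g_3,r): leading monomials are coprime, so the S-polynomial reduces to 0 (Buchberger's first criterion).
S(g_1,m_5): leading monomials are coprime, so the S-polynomial reduces to 0 (Buchberger's first criterion).
S(g_2,m_5): lcm = pq. S = -p + q.
  leading term p: subtract (1)·r from -p + q → q - 1
  leading term q: subtract (1)·m_5 from q - 1 → 0
  remainder 0.

S(g_3,m_5): lcm = q^{2}. S = p - q.
  leading term p: subtract (-1)·r from p - q → -q + 1
  leading term q: subtract (-1)·m_5 from -q + 1 → 0
  remainder 0.

S(r,m_5): leading monomials are coprime, so the S-polynomial reduces to 0 (Buchberger's first criterion).
Every S-polynomial of the final basis reduces to 0, so we have a Gröbner basis.
Inter-reduce: drop elements whose leading term is divisible by another's, tail-reduce, and make monic.
Reduced Gröbner basis: {p - 1, q - 1}.
The reduced Gröbner basis of I + (h) is {p - 1, q - 1} ≠ {1}, a proper ideal, so the enlarged system stays consistent: h is independent of I, with normal form -p + 1.

-pq + p - q + 1 is independent of I; its normal form modulo I is -p + 1.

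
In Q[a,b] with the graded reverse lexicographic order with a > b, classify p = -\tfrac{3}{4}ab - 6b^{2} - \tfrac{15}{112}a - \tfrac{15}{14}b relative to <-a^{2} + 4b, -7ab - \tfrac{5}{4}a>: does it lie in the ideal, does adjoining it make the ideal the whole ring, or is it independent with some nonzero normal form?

First compute the reduced Gröbner basis of I by Buchberger's algorithm.
f_1 = -a^{2} + 4b, LT = a^{2}.
f_2 = -7ab - \tfrac{5}{4}a, LT = ab.

S(f_1,f_2): lcm = a^{2}b. S = -\tfrac{5}{28}a^{2} - 4b^{2}.
  reduce S modulo (f_1, f_2):
  remainder -4b^{2} - \tfrac{5}{7}b ≠ 0; add h_3 = -4b^{2} - \tfrac{5}{7}b to the basis.

The other S-polynomials (S(f_1,h_3), S(f_2,h_3)) all reduce to 0 modulo the current basis, so we have a Gröbner basis.
Inter-reduce: drop elements whose leading term is divisible by another's, tail-reduce, and make monic.
Reduced Gröbner basis: {a^{2} - 4b, ab + \tfrac{5}{28}a, b^{2} + \tfrac{5}{28}b}.
Label its elements g_1 = a^{2} - 4b, g_2 = ab + \tfrac{5}{28}a, g_3 = b^{2} + \tfrac{5}{28}b.

Reduce p = -\tfrac{3}{4}ab - 6b^{2} - \tfrac{15}{112}a - \tfrac{15}{14}b modulo G:
  leading term ab: subtract (-\tfrac{3}{4})·g_2 from -\tfrac{3}{4}ab - 6b^{2} - \tfrac{15}{112}a - \tfrac{15}{14}b → -6b^{2} - \tfrac{15}{14}b
  leading term b^{2}: subtract (-6)·g_3 from -6b^{2} - \tfrac{15}{14}b → 0
  normal form = 0.
Since the normal form is 0, p ∈ I.

The remainder on division by a Gröbner basis is unique — it is the normal form.

-\tfrac{3}{4}ab - 6b^{2} - \tfrac{15}{112}a - \tfrac{15}{14}b lies in I (it reduces to 0).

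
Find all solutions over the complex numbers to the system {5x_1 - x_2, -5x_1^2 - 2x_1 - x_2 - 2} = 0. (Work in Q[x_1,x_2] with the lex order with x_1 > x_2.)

Compute a lex Gröbner basis by Buchberger's algorithm.
f_1 = 5x_1 - x_2, LT = x_1.
f_2 = -5x_1^2 - 2x_1 - x_2 - 2, LT = x_1^2.

S(f_1,f_2): lcm = x_1^2. S = -1/5x_1x_2 - 2/5x_1 - 1/5x_2 - 2/5.
  leading term x_1x_2: subtract (-1/25x_2)·f_1 from -1/5x_1x_2 - 2/5x_1 - 1/5x_2 - 2/5 → -2/5x_1 - 1/25x_2^2 - 1/5x_2 - 2/5
  leading term x_1: subtract (-2/25)·f_1 from -2/5x_1 - 1/25x_2^2 - 1/5x_2 - 2/5 → -1/25x_2^2 - 7/25x_2 - 2/5
  leading term x_2^2: no divisor's leading term divides it; move -1/25x_2^2 to the remainder.
  leading term x_2: no divisor's leading term divides it; move -7/25x_2 to the remainder.
  leading term 1: no divisor's leading term divides it; move -2/5 to the remainder.
  remainder -1/25x_2^2 - 7/25x_2 - 2/5 ≠ 0; add h_3 = -1/25x_2^2 - 7/25x_2 - 2/5 to the basis.

The other S-polynomials (S(f_1,h_3), S(f_2,h_3)) all reduce to 0 modulo the current basis, so we have a Gröbner basis.
Inter-reduce: drop elements whose leading term is divisible by another's, tail-reduce, and make monic.
Reduced Gröbner basis: {x_1 - 1/5x_2, x_2^2 + 7x_2 + 10}.

The lex basis is triangular: the last element involves only x_2. Solving x_2^2 + 7x_2 + 10 = 0 gives x_2 ∈ {-5, -2}; substituting each value into the earlier elements determines the remaining variables.
  x_2 = -5: the earlier basis element becomes x_1 + 1 = 0, giving x_1 = -1 — point (-1, -5).
  x_2 = -2: the earlier basis element becomes x_1 + 2/5 = 0, giving x_1 = -2/5 — point (-2/5, -2).
Each listed point satisfies every original equation (direct substitution).
A lex Gröbner basis triangularizes the system, enabling back-substitution.

{(-1, -5), (-2/5, -2)}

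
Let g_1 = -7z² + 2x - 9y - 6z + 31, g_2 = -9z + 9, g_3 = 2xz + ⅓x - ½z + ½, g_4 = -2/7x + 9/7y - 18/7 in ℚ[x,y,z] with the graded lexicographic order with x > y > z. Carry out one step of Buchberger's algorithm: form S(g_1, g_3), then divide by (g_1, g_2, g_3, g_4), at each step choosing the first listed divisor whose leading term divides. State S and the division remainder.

S(g_1, g_3) = -2/7x² + 9/7xy + 29/42xz + ¼z² - 31/7x - ¼z; remainder on division = -21/4y + 21/2.

lcm(LM(g_1), LM(g_3)) = xz².
S = (lcm/LT(g_1))·g_1 − (lcm/LT(g_3))·g_3 = -2/7x² + 9/7xy + 29/42xz + ¼z² - 31/7x - ¼z.
Reduce S modulo (g_1, g_2, g_3, g_4) in that order:
  leading term x²: subtract (x)·g_4 from -2/7x² + 9/7xy + 29/42xz + ¼z² - 31/7x - ¼z → 29/42xz + ¼z² - 13/7x - ¼z
  leading term xz: subtract (-29/378x)·g_2 from 29/42xz + ¼z² - 13/7x - ¼z → ¼z² - 7/6x - ¼z
  leading term z²: subtract (-1/28)·g_1 from ¼z² - 7/6x - ¼z → -23/21x - 9/28y - 13/28z + 31/28
  leading term x: subtract (23/6)·g_4 from -23/21x - 9/28y - 13/28z + 31/28 → -21/4y - 13/28z + 307/28
  leading term y: no divisor's leading term divides it; move -21/4y to the remainder.
  leading term z: subtract (13/252)·g_2 from -13/28z + 307/28 → 21/2
  leading term 1: no divisor's leading term divides it; move 21/2 to the remainder.
The remainder -21/4y + 21/2 is nonzero, so it would be added as the next basis element.
An S-polynomial is built so that the two leading terms cancel; whether anything survives reduction is exactly the Gröbner-basis criterion.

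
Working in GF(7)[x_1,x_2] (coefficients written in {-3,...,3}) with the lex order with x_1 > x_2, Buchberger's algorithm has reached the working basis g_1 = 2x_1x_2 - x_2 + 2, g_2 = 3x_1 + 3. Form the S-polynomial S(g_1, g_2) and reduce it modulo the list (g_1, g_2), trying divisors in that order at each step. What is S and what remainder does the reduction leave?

lcm(LM(g_1), LM(g_2)) = x_1x_2.
S = (lcm/LT(g_1))·g_1 − (lcm/LT(g_2))·g_2 = 2x_2 + 1.
Reduce S modulo (g_1, g_2) in that order:
  leading term x_2: no divisor's leading term divides it; move 2x_2 to the remainder.
  leading term 1: no divisor's leading term divides it; move 1 to the remainder.
The remainder 2x_2 + 1 is nonzero, so it would be added as the next basis element.
An S-polynomial is built so that the two leading terms cancel; whether anything survives reduction is exactly the Gröbner-basis criterion.

S(g_1, g_2) = 2x_2 + 1; remainder on division = 2x_2 + 1.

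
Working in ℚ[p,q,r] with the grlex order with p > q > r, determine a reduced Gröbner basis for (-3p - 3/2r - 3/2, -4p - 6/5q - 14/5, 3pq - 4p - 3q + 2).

G = {r² + 9/5r - 14/5, p + ½r + ½, q - 5/3r + ⅔}

f_1 = -3p - 3/2r - 3/2, LT = p.
f_2 = -4p - 6/5q - 14/5, LT = p.
f_3 = 3pq - 4p - 3q + 2, LT = pq.

S(f_1,f_2): lcm = p. S = -3/10q + ½r - ⅕.
  reduce S modulo (f_1, f_2, f_3):
  remainder -3/10q + ½r - ⅕ ≠ 0; add g_4 = -3/10q + ½r - ⅕ to the basis.

S(f_1,f_3): lcm = pq. S = ½qr + 4/3p + 3/2q - ⅔.
  reduce S modulo (f_1, f_2, f_3, g_4):
  remainder ⅚r² + 3/2r - 7/3 ≠ 0; add g_5 = ⅚r² + 3/2r - 7/3 to the basis.

The other S-polynomials (S(f_2,f_3), S(f_1,g_4), S(f_2,g_4), S(f_3,g_4), S(f_1,g_5), S(f_2,g_5), S(f_3,g_5), S(g_4,g_5)) all reduce to 0 modulo the current basis, so we have a Gröbner basis.
Inter-reduce: drop elements whose leading term is divisible by another's, tail-reduce, and make monic.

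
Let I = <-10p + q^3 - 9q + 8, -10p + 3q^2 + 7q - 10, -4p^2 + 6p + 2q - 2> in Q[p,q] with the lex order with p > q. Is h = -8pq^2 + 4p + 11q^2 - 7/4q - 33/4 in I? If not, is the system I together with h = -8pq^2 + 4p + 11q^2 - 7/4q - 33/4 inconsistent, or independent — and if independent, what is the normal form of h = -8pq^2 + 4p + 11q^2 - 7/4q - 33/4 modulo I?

Adjoining -8pq^2 + 4p + 11q^2 - 7/4q - 33/4 makes the ideal the whole ring: the system is inconsistent.

First compute the reduced Gröbner basis of I by Buchberger's algorithm.
f_1 = -10p + q^3 - 9q + 8, LT = p.
f_2 = -10p + 3q^2 + 7q - 10, LT = p.
f_3 = -4p^2 + 6p + 2q - 2, LT = p^2.

S(f_1,f_2): lcm = p. S = -1/10q^3 + 3/10q^2 + 8/5q - 9/5.
  leading term q^3: no divisor's leading term divides it; move -1/10q^3 to the remainder.
  leading term q^2: no divisor's leading term divides it; move 3/10q^2 to the remainder.
  leading term q: no divisor's leading term divides it; move 8/5q to the remainder.
  leading term 1: no divisor's leading term divides it; move -9/5 to the remainder.
  remainder -1/10q^3 + 3/10q^2 + 8/5q - 9/5 ≠ 0; add k_4 = -1/10q^3 + 3/10q^2 + 8/5q - 9/5 to the basis.

S(f_1,f_3): lcm = p^2. S = -1/10pq^3 + 9/10pq + 7/10p + 1/2q - 1/2.
  leading term pq^3: subtract (1/100q^3)·f_1 from -1/10pq^3 + 9/10pq + 7/10p + 1/2q - 1/2 → 9/10pq + 7/10p - 1/100q^6 + 9/100q^4 - 2/25q^3 + 1/2q - 1/2
  leading term pq: subtract (-9/100q)·f_1 from 9/10pq + 7/10p - 1/100q^6 + 9/100q^4 - 2/25q^3 + 1/2q - 1/2 → 7/10p - 1/100q^6 + 9/50q^4 - 2/25q^3 - 81/100q^2 + 61/50q - 1/2
  leading term p: subtract (-7/100)·f_1 from 7/10p - 1/100q^6 + 9/50q^4 - 2/25q^3 - 81/100q^2 + 61/50q - 1/2 → -1/100q^6 + 9/50q^4 - 1/100q^3 - 81/100q^2 + 59/100q + 3/50
  leading term q^6: subtract (1/10q^3)·k_4 from -1/100q^6 + 9/50q^4 - 1/100q^3 - 81/100q^2 + 59/100q + 3/50 → -3/100q^5 + 1/50q^4 + 17/100q^3 - 81/100q^2 + 59/100q + 3/50
  leading term q^5: subtract (3/10q^2)·k_4 from -3/100q^5 + 1/50q^4 + 17/100q^3 - 81/100q^2 + 59/100q + 3/50 → -7/100q^4 - 31/100q^3 - 27/100q^2 + 59/100q + 3/50
  leading term q^4: subtract (7/10q)·k_4 from -7/100q^4 - 31/100q^3 - 27/100q^2 + 59/100q + 3/50 → -13/25q^3 - 139/100q^2 + 37/20q + 3/50
  leading term q^3: subtract (26/5)·k_4 from -13/25q^3 - 139/100q^2 + 37/20q + 3/50 → -59/20q^2 - 647/100q + 471/50
  leading term q^2: no divisor's leading term divides it; move -59/20q^2 to the remainder.
  leading term q: no divisor's leading term divides it; move -647/100q to the remainder.
  leading term 1: no divisor's leading term divides it; move 471/50 to the remainder.
  remainder -59/20q^2 - 647/100q + 471/50 ≠ 0; add k_5 = -59/20q^2 - 647/100q + 471/50 to the basis.

S(k_4,k_5): lcm = q^3. S = -1532/295q^2 - 3778/295q + 18.
  leading term q^2: subtract (6128/3481)·k_5 from -1532/295q^2 - 3778/295q + 18 → -123306/87025q + 123306/87025
  leading term q: no divisor's leading term divides it; move -123306/87025q to the remainder.
  leading term 1: no divisor's leading term divides it; move 123306/87025 to the remainder.
  remainder -123306/87025q + 123306/87025 ≠ 0; add k_6 = -123306/87025q + 123306/87025 to the basis.

The other S-polynomials (S(f_2,f_3), S(f_1,k_4), S(f_2,k_4), S(f_3,k_4), S(f_1,k_5), S(f_2,k_5), S(f_3,k_5), S(f_1,k_6), S(f_2,k_6), S(f_3,k_6), S(k_4,k_6), S(k_5,k_6)) all reduce to 0 modulo the current basis, so we have a Gröbner basis.
Inter-reduce: drop elements whose leading term is divisible by another's, tail-reduce, and make monic.
Reduced Gröbner basis: {p, q - 1}.
Label its elements g_1 = p, g_2 = q - 1.

Reduce h = -8pq^2 + 4p + 11q^2 - 7/4q - 33/4 modulo G:
  leading term pq^2: subtract (-8q^2)·g_1 from -8pq^2 + 4p + 11q^2 - 7/4q - 33/4 → 4p + 11q^2 - 7/4q - 33/4
  leading term p: subtract (4)·g_1 from 4p + 11q^2 - 7/4q - 33/4 → 11q^2 - 7/4q - 33/4
  leading term q^2: subtract (11q)·g_2 from 11q^2 - 7/4q - 33/4 → 37/4q - 33/4
  leading term q: subtract (37/4)·g_2 from 37/4q - 33/4 → 1
  leading term 1: no divisor's leading term divides it; move 1 to the remainder.
  normal form = 1.
The normal form is nonzero, so h ∉ I. Since h minus its normal form lies in I, I + (h) = I + (r) where r = 1; decide whether this ideal is the whole ring.
Here r = 1 is a nonzero constant, hence a unit: 1 ∈ I + (h), the Gröbner basis of I + (h) is {1}, and the enlarged system has no common solution — adjoining h is inconsistent.

Ideal membership is decidable via reduction modulo a Gröbner basis.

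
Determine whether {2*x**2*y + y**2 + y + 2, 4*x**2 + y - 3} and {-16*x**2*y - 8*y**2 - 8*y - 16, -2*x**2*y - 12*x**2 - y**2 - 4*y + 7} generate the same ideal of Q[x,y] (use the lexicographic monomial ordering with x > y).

Two ideals are equal iff their reduced Gröbner bases coincide (the reduced basis is unique for a fixed ordering).
Buchberger on the first generating set:
f_1 = 2*x**2*y + y**2 + y + 2, LT = x**2*y.
f_2 = 4*x**2 + y - 3, LT = x**2.

S(f_1,f_2): lcm = x**2*y. S = 1/4*y**2 + 5/4*y + 1.
  reduce S modulo (f_1, f_2):
  remainder 1/4*y**2 + 5/4*y + 1 ≠ 0; add g_3 = 1/4*y**2 + 5/4*y + 1 to the basis.

The other S-polynomials (S(f_1,g_3), S(f_2,g_3)) all reduce to 0 modulo the current basis, so we have a Gröbner basis.
Inter-reduce: drop elements whose leading term is divisible by another's, tail-reduce, and make monic.
Reduced Gröbner basis: {x**2 + 1/4*y - 3/4, y**2 + 5*y + 4}.

Buchberger on the second generating set:
h_1 = -16*x**2*y - 8*y**2 - 8*y - 16, LT = x**2*y.
h_2 = -2*x**2*y - 12*x**2 - y**2 - 4*y + 7, LT = x**2*y.

S(h_1,h_2): lcm = x**2*y. S = -6*x**2 - 3/2*y + 9/2.
  reduce S modulo (h_1, h_2):
  remainder -6*x**2 - 3/2*y + 9/2 ≠ 0; add k_3 = -6*x**2 - 3/2*y + 9/2 to the basis.

S(h_1,k_3): lcm = x**2*y. S = 1/4*y**2 + 5/4*y + 1.
  reduce S modulo (h_1, h_2, k_3):
  remainder 1/4*y**2 + 5/4*y + 1 ≠ 0; add k_4 = 1/4*y**2 + 5/4*y + 1 to the basis.

The other S-polynomials (S(h_2,k_3), S(h_1,k_4), S(h_2,k_4), S(k_3,k_4)) all reduce to 0 modulo the current basis, so we have a Gröbner basis.
Inter-reduce: drop elements whose leading term is divisible by another's, tail-reduce, and make monic.
Reduced Gröbner basis: {x**2 + 1/4*y - 3/4, y**2 + 5*y + 4}.

The two bases agree; hence the ideals are identical.

Yes, the ideals are equal.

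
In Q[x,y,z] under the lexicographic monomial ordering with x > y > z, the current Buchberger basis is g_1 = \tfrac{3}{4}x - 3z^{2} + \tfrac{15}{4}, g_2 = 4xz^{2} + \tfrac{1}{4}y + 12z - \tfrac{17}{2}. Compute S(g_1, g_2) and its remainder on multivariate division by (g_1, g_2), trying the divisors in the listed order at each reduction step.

S(g_1, g_2) = -\tfrac{1}{16}y - 4z^{4} + 5z^{2} - 3z + \tfrac{17}{8}; remainder on division = -\tfrac{1}{16}y - 4z^{4} + 5z^{2} - 3z + \tfrac{17}{8}.

lcm(LM(g_1), LM(g_2)) = xz^{2}.
S = (lcm/LT(g_1))·g_1 − (lcm/LT(g_2))·g_2 = -\tfrac{1}{16}y - 4z^{4} + 5z^{2} - 3z + \tfrac{17}{8}.
Reduce S modulo (g_1, g_2) in that order:
  leading term y: no divisor's leading term divides it; move -\tfrac{1}{16}y to the remainder.
  leading term z^{4}: no divisor's leading term divides it; move -4z^{4} to the remainder.
  leading term z^{2}: no divisor's leading term divides it; move 5z^{2} to the remainder.
  leading term z: no divisor's leading term divides it; move -3z to the remainder.
  leading term 1: no divisor's leading term divides it; move \tfrac{17}{8} to the remainder.
The remainder -\tfrac{1}{16}y - 4z^{4} + 5z^{2} - 3z + \tfrac{17}{8} is nonzero, so it would be added as the next basis element.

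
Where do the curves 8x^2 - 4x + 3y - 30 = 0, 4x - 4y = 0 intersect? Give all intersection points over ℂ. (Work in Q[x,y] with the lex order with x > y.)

Compute a lex Gröbner basis by Buchberger's algorithm.
f_1 = 8x^2 - 4x + 3y - 30, LT = x^2.
f_2 = 4x - 4y, LT = x.

S(f_1,f_2): lcm = x^2. S = xy - 1/2x + 3/8y - 15/4.
  leading term xy: subtract (1/4y)·f_2 from xy - 1/2x + 3/8y - 15/4 → -1/2x + y^2 + 3/8y - 15/4
  leading term x: subtract (-1/8)·f_2 from -1/2x + y^2 + 3/8y - 15/4 → y^2 - 1/8y - 15/4
  leading term y^2: no divisor's leading term divides it; move y^2 to the remainder.
  leading term y: no divisor's leading term divides it; move -1/8y to the remainder.
  leading term 1: no divisor's leading term divides it; move -15/4 to the remainder.
  remainder y^2 - 1/8y - 15/4 ≠ 0; add h_3 = y^2 - 1/8y - 15/4 to the basis.

The other S-polynomials (S(f_1,h_3), S(f_2,h_3)) all reduce to 0 modulo the current basis, so we have a Gröbner basis.
Inter-reduce: drop elements whose leading term is divisible by another's, tail-reduce, and make monic.
Reduced Gröbner basis: {x - y, y^2 - 1/8y - 15/4}.

Since the basis is lex-ordered, y^2 - 1/8y - 15/4 is univariate in y. Its roots are {-15/8, 2}. Back-substituting each root into the other basis elements fixes the other coordinates.
  y = -15/8: the earlier basis element becomes x + 15/8 = 0, giving x = -15/8 — point (-15/8, -15/8).
  y = 2: the earlier basis element becomes x - 2 = 0, giving x = 2 — point (2, 2).
Each listed point satisfies every original equation (direct substitution).

{(-15/8, -15/8), (2, 2)}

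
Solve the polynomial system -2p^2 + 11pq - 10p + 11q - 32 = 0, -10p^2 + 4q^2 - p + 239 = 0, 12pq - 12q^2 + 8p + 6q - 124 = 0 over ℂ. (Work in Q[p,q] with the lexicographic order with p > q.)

Compute a lex Gröbner basis by Buchberger's algorithm.
f_1 = -2p^2 + 11pq - 10p + 11q - 32, LT = p^2.
f_2 = -10p^2 - p + 4q^2 + 239, LT = p^2.
f_3 = 12pq + 8p - 12q^2 + 6q - 124, LT = pq.

S(f_1,f_2): lcm = p^2. S = -11/2pq + 49/10p + 2/5q^2 - 11/2q + 399/10.
  reduce S modulo (f_1, f_2, f_3):
  remainder 257/30p - 51/10q^2 - 11/4q - 254/15 ≠ 0; add h_4 = 257/30p - 51/10q^2 - 11/4q - 254/15 to the basis.

S(f_1,f_3): lcm = p^2q. S = -2/3p^2 - 9/2pq^2 + 9/2pq + 31/3p - 11/2q^2 + 16q.
  reduce S modulo (f_1, f_2, f_3, h_4):
  remainder -9/2q^3 + 22199/3084q^2 - 33427/1028q + 111395/1542 ≠ 0; add h_5 = -9/2q^3 + 22199/3084q^2 - 33427/1028q + 111395/1542 to the basis.

S(f_2,f_3): lcm = p^2q. S = -2/3p^2 + pq^2 - 2/5pq + 31/3p - 2/5q^3 - 239/10q.
  reduce S modulo (f_1, f_2, f_3, h_4, h_5):
  remainder 66397/11565q^2 - 53207/3855q + 53654/11565 ≠ 0; add h_6 = 66397/11565q^2 - 53207/3855q + 53654/11565 to the basis.

S(f_1,h_4): lcm = p^2. S = 153/257pq^2 - 1331/257pq + 1793/257p - 11/2q + 16.
  reduce S modulo (f_1, f_2, f_3, h_4, h_5, h_6):
  remainder 103151268/17064029q - 206302536/17064029 ≠ 0; add h_7 = 103151268/17064029q - 206302536/17064029 to the basis.

The other S-polynomials (S(f_2,h_4), S(f_3,h_4), S(f_1,h_5), S(f_2,h_5), S(f_3,h_5), S(h_4,h_5), S(f_1,h_6), S(f_2,h_6), S(f_3,h_6), S(h_4,h_6), S(h_5,h_6), S(f_1,h_7), S(f_2,h_7), S(f_3,h_7), S(h_4,h_7), S(h_5,h_7), S(h_6,h_7)) all reduce to 0 modulo the current basis, so we have a Gröbner basis.
Inter-reduce: drop elements whose leading term is divisible by another's, tail-reduce, and make monic.
Reduced Gröbner basis: {p - 5, q - 2}.

Since the basis is lex-ordered, q - 2 is univariate in q. Its roots are {2}. Back-substituting each root into the other basis elements fixes the other coordinates.
  q = 2: the earlier basis element becomes p - 5 = 0, giving p = 5 — point (5, 2).
This is the nonlinear analogue of row-reducing a linear system.

{(5, 2)}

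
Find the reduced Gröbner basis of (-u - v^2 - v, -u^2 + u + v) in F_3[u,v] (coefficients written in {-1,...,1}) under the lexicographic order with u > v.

G = {u + v^2 + v, v^4 - v^3 - v^2}

The reduced Gröbner basis is the canonical form of the ideal for this ordering.

f_1 = -u - v^2 - v, LT = u.
f_2 = -u^2 + u + v, LT = u^2.

S(f_1,f_2): lcm = u^2. S = uv^2 + uv + u + v.
  leading term uv^2: subtract (-v^2)·f_1 from uv^2 + uv + u + v → uv + u - v^4 - v^3 + v
  leading term uv: subtract (-v)·f_1 from uv + u - v^4 - v^3 + v → u - v^4 + v^3 - v^2 + v
  leading term u: subtract (-1)·f_1 from u - v^4 + v^3 - v^2 + v → -v^4 + v^3 + v^2
  leading term v^4: no divisor's leading term divides it; move -v^4 to the remainder.
  leading term v^3: no divisor's leading term divides it; move v^3 to the remainder.
  leading term v^2: no divisor's leading term divides it; move v^2 to the remainder.
  remainder -v^4 + v^3 + v^2 ≠ 0; add g_3 = -v^4 + v^3 + v^2 to the basis.

S(f_1,g_3): leading monomials are coprime, so the S-polynomial reduces to 0 (Buchberger's first criterion).
S(f_2,g_3): leading monomials are coprime, so the S-polynomial reduces to 0 (Buchberger's first criterion).
Every S-polynomial of the final basis reduces to 0, so we have a Gröbner basis.
Inter-reduce: drop elements whose leading term is divisible by another's, tail-reduce, and make monic.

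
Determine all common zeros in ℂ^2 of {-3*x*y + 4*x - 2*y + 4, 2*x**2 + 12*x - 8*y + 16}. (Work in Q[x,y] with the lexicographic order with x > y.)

{(0, 2), (-10/3 + 2*sqrt(10)/3, 8/9 - sqrt(10)/9), (-10/3 - 2*sqrt(10)/3, sqrt(10)/9 + 8/9)}

Compute a lex Gröbner basis by Buchberger's algorithm.
f_1 = -3*x*y + 4*x - 2*y + 4, LT = x*y.
f_2 = 2*x**2 + 12*x - 8*y + 16, LT = x**2.

S(f_1,f_2): lcm = x**2*y. S = -4/3*x**2 - 16/3*x*y - 4/3*x + 4*y**2 - 8*y.
  leading term x**2: subtract (-2/3)·f_2 from -4/3*x**2 - 16/3*x*y - 4/3*x + 4*y**2 - 8*y → -16/3*x*y + 20/3*x + 4*y**2 - 40/3*y + 32/3
  leading term x*y: subtract (16/9)·f_1 from -16/3*x*y + 20/3*x + 4*y**2 - 40/3*y + 32/3 → -4/9*x + 4*y**2 - 88/9*y + 32/9
  leading term x: no divisor's leading term divides it; move -4/9*x to the remainder.
  leading term y**2: no divisor's leading term divides it; move 4*y**2 to the remainder.
  leading term y: no divisor's leading term divides it; move -88/9*y to the remainder.
  leading term 1: no divisor's leading term divides it; move 32/9 to the remainder.
  remainder -4/9*x + 4*y**2 - 88/9*y + 32/9 ≠ 0; add h_3 = -4/9*x + 4*y**2 - 88/9*y + 32/9 to the basis.

S(f_1,h_3): lcm = x*y. S = -4/3*x + 9*y**3 - 22*y**2 + 26/3*y - 4/3.
  leading term x: subtract (3)·h_3 from -4/3*x + 9*y**3 - 22*y**2 + 26/3*y - 4/3 → 9*y**3 - 34*y**2 + 38*y - 12
  leading term y**3: no divisor's leading term divides it; move 9*y**3 to the remainder.
  leading term y**2: no divisor's leading term divides it; move -34*y**2 to the remainder.
  leading term y: no divisor's leading term divides it; move 38*y to the remainder.
  leading term 1: no divisor's leading term divides it; move -12 to the remainder.
  remainder 9*y**3 - 34*y**2 + 38*y - 12 ≠ 0; add h_4 = 9*y**3 - 34*y**2 + 38*y - 12 to the basis.

S(f_2,h_3): lcm = x**2. S = 9*x*y**2 - 22*x*y + 14*x - 4*y + 8.
  leading term x*y**2: subtract (-3*y)·f_1 from 9*x*y**2 - 22*x*y + 14*x - 4*y + 8 → -10*x*y + 14*x - 6*y**2 + 8*y + 8
  leading term x*y: subtract (10/3)·f_1 from -10*x*y + 14*x - 6*y**2 + 8*y + 8 → 2/3*x - 6*y**2 + 44/3*y - 16/3
  leading term x: subtract (-3/2)·h_3 from 2/3*x - 6*y**2 + 44/3*y - 16/3 → 0
  remainder 0.

S(f_1,h_4): lcm = x*y**3. S = 22/9*x*y**2 - 38/9*x*y + 4/3*x + 2/3*y**3 - 4/3*y**2.
  leading term x*y**2: subtract (-22/27*y)·f_1 from 22/9*x*y**2 - 38/9*x*y + 4/3*x + 2/3*y**3 - 4/3*y**2 → -26/27*x*y + 4/3*x + 2/3*y**3 - 80/27*y**2 + 88/27*y
  leading term x*y: subtract (26/81)·f_1 from -26/27*x*y + 4/3*x + 2/3*y**3 - 80/27*y**2 + 88/27*y → 4/81*x + 2/3*y**3 - 80/27*y**2 + 316/81*y - 104/81
  leading term x: subtract (-1/9)·h_3 from 4/81*x + 2/3*y**3 - 80/27*y**2 + 316/81*y - 104/81 → 2/3*y**3 - 68/27*y**2 + 76/27*y - 8/9
  leading term y**3: subtract (2/27)·h_4 from 2/3*y**3 - 68/27*y**2 + 76/27*y - 8/9 → 0
  remainder 0.

S(f_2,h_4): leading monomials are coprime, so the S-polynomial reduces to 0 (Buchberger's first criterion).
S(h_3,h_4): leading monomials are coprime, so the S-polynomial reduces to 0 (Buchberger's first criterion).
Every S-polynomial of the final basis reduces to 0, so we have a Gröbner basis.
Inter-reduce: drop elements whose leading term is divisible by another's, tail-reduce, and make monic.
Reduced Gröbner basis: {x - 9*y**2 + 22*y - 8, y**3 - 34/9*y**2 + 38/9*y - 4/3}.

Elimination: the polynomial y**3 - 34/9*y**2 + 38/9*y - 4/3 lies in the elimination ideal for y, so y ∈ {2, 8/9 - sqrt(10)/9, sqrt(10)/9 + 8/9}. For each such y, the remaining basis elements (now univariate) give the rest of the solution.
  y = 2: the earlier basis element becomes x = 0, giving x = 0 — point (0, 2).
  y = 8/9 - sqrt(10)/9: the earlier basis element becomes x - 2*sqrt(10)/3 + 10/3 = 0, giving x = -10/3 + 2*sqrt(10)/3 — point (-10/3 + 2*sqrt(10)/3, 8/9 - sqrt(10)/9).
  y = sqrt(10)/9 + 8/9: the earlier basis element becomes x + 2*sqrt(10)/3 + 10/3 = 0, giving x = -10/3 - 2*sqrt(10)/3 — point (-10/3 - 2*sqrt(10)/3, sqrt(10)/9 + 8/9).
Each listed point satisfies every original equation (direct substitution).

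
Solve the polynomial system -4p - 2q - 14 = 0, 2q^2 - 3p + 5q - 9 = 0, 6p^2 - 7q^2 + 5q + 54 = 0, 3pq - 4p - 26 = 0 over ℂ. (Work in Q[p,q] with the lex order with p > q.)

{(-2, -3)}

Compute a lex Gröbner basis by Buchberger's algorithm.
f_1 = -4p - 2q - 14, LT = p.
f_2 = -3p + 2q^2 + 5q - 9, LT = p.
f_3 = 6p^2 - 7q^2 + 5q + 54, LT = p^2.
f_4 = 3pq - 4p - 26, LT = pq.

S(f_1,f_2): lcm = p. S = 2/3q^2 + 13/6q + 1/2.
  reduce S modulo (f_1, f_2, f_3, f_4):
  remainder 2/3q^2 + 13/6q + 1/2 ≠ 0; add h_5 = 2/3q^2 + 13/6q + 1/2 to the basis.

S(f_1,f_3): lcm = p^2. S = 1/2pq + 7/2p + 7/6q^2 - 5/6q - 9.
  reduce S modulo (f_1, f_2, f_3, f_4, h_5):
  remainder -117/16q - 351/16 ≠ 0; add h_6 = -117/16q - 351/16 to the basis.

The other S-polynomials (S(f_1,f_4), S(f_2,f_3), S(f_2,f_4), S(f_3,f_4), S(f_1,h_5), S(f_2,h_5), S(f_3,h_5), S(f_4,h_5), S(f_1,h_6), S(f_2,h_6), S(f_3,h_6), S(f_4,h_6), S(h_5,h_6)) all reduce to 0 modulo the current basis, so we have a Gröbner basis.
Inter-reduce: drop elements whose leading term is divisible by another's, tail-reduce, and make monic.
Reduced Gröbner basis: {p + 2, q + 3}.

The lex basis is triangular: the last element involves only q. Solving q + 3 = 0 gives q ∈ {-3}; substituting each value into the earlier elements determines the remaining variables.
  q = -3: the earlier basis element becomes p + 2 = 0, giving p = -2 — point (-2, -3).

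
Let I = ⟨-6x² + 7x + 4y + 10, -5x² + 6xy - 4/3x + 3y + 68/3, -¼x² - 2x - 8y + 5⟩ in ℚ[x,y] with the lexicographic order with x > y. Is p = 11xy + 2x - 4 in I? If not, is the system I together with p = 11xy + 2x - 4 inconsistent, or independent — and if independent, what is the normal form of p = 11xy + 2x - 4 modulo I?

First compute the reduced Gröbner basis of I by Buchberger's algorithm.
f_1 = -6x² + 7x + 4y + 10, LT = x².
f_2 = -5x² + 6xy - 4/3x + 3y + 68/3, LT = x².
f_3 = -¼x² - 2x - 8y + 5, LT = x².

S(f_1,f_2): lcm = x². S = 6/5xy - 43/30x - 1/15y + 43/15.
  reduce S modulo (f_1, f_2, f_3):
  remainder 6/5xy - 43/30x - 1/15y + 43/15 ≠ 0; add h_4 = 6/5xy - 43/30x - 1/15y + 43/15 to the basis.

S(f_1,f_3): lcm = x². S = -55/6x - 98/3y + 55/3.
  reduce S modulo (f_1, f_2, f_3, h_4):
  remainder -55/6x - 98/3y + 55/3 ≠ 0; add h_5 = -55/6x - 98/3y + 55/3 to the basis.

S(f_1,h_4): lcm = x²y. S = 43/36x² - 10/9xy - 43/18x - ⅔y² - 5/3y.
  reduce S modulo (f_1, f_2, f_3, h_4, h_5):
  remainder -⅔y² + 6544/891y ≠ 0; add h_6 = -⅔y² + 6544/891y to the basis.

S(f_3,h_4): lcm = x²y. S = 43/36x² + 145/18xy - 43/18x + 32y² - 20y.
  reduce S modulo (f_1, f_2, f_3, h_4, h_5, h_6):
  remainder 1080037/3564y ≠ 0; add h_7 = 1080037/3564y to the basis.

The other S-polynomials (S(f_2,f_3), S(f_2,h_4), S(f_1,h_5), S(f_2,h_5), S(f_3,h_5), S(h_4,h_5), S(f_1,h_6), S(f_2,h_6), S(f_3,h_6), S(h_4,h_6), S(h_5,h_6), S(f_1,h_7), S(f_2,h_7), S(f_3,h_7), S(h_4,h_7), S(h_5,h_7), S(h_6,h_7)) all reduce to 0 modulo the current basis, so we have a Gröbner basis.
Inter-reduce: drop elements whose leading term is divisible by another's, tail-reduce, and make monic.
Reduced Gröbner basis: {x - 2, y}.
Label its elements g_1 = x - 2, g_2 = y.

Reduce p = 11xy + 2x - 4 modulo G:
  leading term xy: subtract (11y)·g_1 from 11xy + 2x - 4 → 2x + 22y - 4
  leading term x: subtract (2)·g_1 from 2x + 22y - 4 → 22y
  leading term y: subtract (22)·g_2 from 22y → 0
  normal form = 0.
Since the normal form is 0, p ∈ I.

11xy + 2x - 4 lies in I (it reduces to 0).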